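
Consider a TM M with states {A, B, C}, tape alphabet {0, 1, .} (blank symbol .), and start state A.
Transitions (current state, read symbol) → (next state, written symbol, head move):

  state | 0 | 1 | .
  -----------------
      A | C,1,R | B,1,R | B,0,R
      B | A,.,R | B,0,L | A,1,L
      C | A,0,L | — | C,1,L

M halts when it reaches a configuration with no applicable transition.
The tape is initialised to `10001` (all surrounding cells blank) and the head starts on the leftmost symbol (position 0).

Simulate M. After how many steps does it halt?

state=A head=0 tape=..[1]0001..   (A,1)→(B,1,R)
state=B head=1 tape=..1[0]001..   (B,0)→(A,.,R)
state=A head=2 tape=..1.[0]01..   (A,0)→(C,1,R)
state=C head=3 tape=..1.1[0]1..   (C,0)→(A,0,L)
state=A head=2 tape=..1.[1]01..   (A,1)→(B,1,R)
state=B head=3 tape=..1.1[0]1..   (B,0)→(A,.,R)
state=A head=4 tape=..1.1.[1]..   (A,1)→(B,1,R)
state=B head=5 tape=..1.1.1[.].   (B,.)→(A,1,L)
state=A head=4 tape=..1.1.[1]1.   (A,1)→(B,1,R)
state=B head=5 tape=..1.1.1[1].   (B,1)→(B,0,L)
state=B head=4 tape=..1.1.[1]0.   (B,1)→(B,0,L)
state=B head=3 tape=..1.1[.]00.   (B,.)→(A,1,L)
state=A head=2 tape=..1.[1]100.   (A,1)→(B,1,R)
state=B head=3 tape=..1.1[1]00.   (B,1)→(B,0,L)
state=B head=2 tape=..1.[1]000.   (B,1)→(B,0,L)
state=B head=1 tape=..1[.]0000.   (B,.)→(A,1,L)
state=A head=0 tape=..[1]10000.   (A,1)→(B,1,R)
state=B head=1 tape=..1[1]0000.   (B,1)→(B,0,L)
state=B head=0 tape=..[1]00000.   (B,1)→(B,0,L)
state=B head=-1 tape=.[.]000000.   (B,.)→(A,1,L)
state=A head=-2 tape=[.]1000000.   (A,.)→(B,0,R)
state=B head=-1 tape=0[1]000000.   (B,1)→(B,0,L)
state=B head=-2 tape=[0]0000000.   (B,0)→(A,.,R)
state=A head=-1 tape=.[0]000000.   (A,0)→(C,1,R)
state=C head=0 tape=.1[0]00000.   (C,0)→(A,0,L)
state=A head=-1 tape=.[1]000000.   (A,1)→(B,1,R)
state=B head=0 tape=.1[0]00000.   (B,0)→(A,.,R)
state=A head=1 tape=.1.[0]0000.   (A,0)→(C,1,R)
state=C head=2 tape=.1.1[0]000.   (C,0)→(A,0,L)
state=A head=1 tape=.1.[1]0000.   (A,1)→(B,1,R)
state=B head=2 tape=.1.1[0]000.   (B,0)→(A,.,R)
state=A head=3 tape=.1.1.[0]00.   (A,0)→(C,1,R)
state=C head=4 tape=.1.1.1[0]0.   (C,0)→(A,0,L)
state=A head=3 tape=.1.1.[1]00.   (A,1)→(B,1,R)
state=B head=4 tape=.1.1.1[0]0.   (B,0)→(A,.,R)
state=A head=5 tape=.1.1.1.[0].   (A,0)→(C,1,R)
state=C head=6 tape=.1.1.1.1[.]   (C,.)→(C,1,L)
state=C head=5 tape=.1.1.1.[1]1
M halts after 37 transitions.

37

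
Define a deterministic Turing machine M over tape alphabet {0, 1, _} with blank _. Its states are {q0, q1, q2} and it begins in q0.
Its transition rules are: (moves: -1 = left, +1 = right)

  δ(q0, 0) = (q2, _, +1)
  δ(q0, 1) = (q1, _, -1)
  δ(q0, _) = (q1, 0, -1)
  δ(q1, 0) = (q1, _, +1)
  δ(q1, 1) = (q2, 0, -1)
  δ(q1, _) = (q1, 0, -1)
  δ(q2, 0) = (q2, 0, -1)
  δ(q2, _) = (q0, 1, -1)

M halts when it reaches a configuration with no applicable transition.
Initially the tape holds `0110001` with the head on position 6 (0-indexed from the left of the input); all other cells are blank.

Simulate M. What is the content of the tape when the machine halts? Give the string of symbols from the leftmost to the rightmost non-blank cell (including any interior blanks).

state=q0 head=6 tape=011000[1]__   (q0,1)→(q1,_,-1)
state=q1 head=5 tape=01100[0]___   (q1,0)→(q1,_,+1)
state=q1 head=6 tape=01100_[_]__   (q1,_)→(q1,0,-1)
state=q1 head=5 tape=01100[_]0__   (q1,_)→(q1,0,-1)
state=q1 head=4 tape=0110[0]00__   (q1,0)→(q1,_,+1)
state=q1 head=5 tape=0110_[0]0__   (q1,0)→(q1,_,+1)
state=q1 head=6 tape=0110__[0]__   (q1,0)→(q1,_,+1)
state=q1 head=7 tape=0110___[_]_   (q1,_)→(q1,0,-1)
state=q1 head=6 tape=0110__[_]0_   (q1,_)→(q1,0,-1)
state=q1 head=5 tape=0110_[_]00_   (q1,_)→(q1,0,-1)
state=q1 head=4 tape=0110[_]000_   (q1,_)→(q1,0,-1)
state=q1 head=3 tape=011[0]0000_   (q1,0)→(q1,_,+1)
state=q1 head=4 tape=011_[0]000_   (q1,0)→(q1,_,+1)
state=q1 head=5 tape=011__[0]00_   (q1,0)→(q1,_,+1)
state=q1 head=6 tape=011___[0]0_   (q1,0)→(q1,_,+1)
state=q1 head=7 tape=011____[0]_   (q1,0)→(q1,_,+1)
state=q1 head=8 tape=011_____[_]   (q1,_)→(q1,0,-1)
state=q1 head=7 tape=011____[_]0   (q1,_)→(q1,0,-1)
state=q1 head=6 tape=011___[_]00   (q1,_)→(q1,0,-1)
state=q1 head=5 tape=011__[_]000   (q1,_)→(q1,0,-1)
state=q1 head=4 tape=011_[_]0000   (q1,_)→(q1,0,-1)
state=q1 head=3 tape=011[_]00000   (q1,_)→(q1,0,-1)
state=q1 head=2 tape=01[1]000000   (q1,1)→(q2,0,-1)
state=q2 head=1 tape=0[1]0000000
The non-blank tape span at halt is 010000000.

010000000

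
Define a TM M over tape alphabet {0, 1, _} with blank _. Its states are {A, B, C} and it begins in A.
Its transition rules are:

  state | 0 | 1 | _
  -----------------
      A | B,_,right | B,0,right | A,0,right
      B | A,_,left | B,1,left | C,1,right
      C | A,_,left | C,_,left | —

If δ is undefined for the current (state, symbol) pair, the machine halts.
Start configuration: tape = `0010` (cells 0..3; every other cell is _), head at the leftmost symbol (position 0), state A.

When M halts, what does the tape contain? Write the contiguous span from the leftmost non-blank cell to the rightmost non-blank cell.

state=A head=0 tape=[0]010_   (A,0)→(B,_,right)
state=B head=1 tape=_[0]10_   (B,0)→(A,_,left)
state=A head=0 tape=[_]_10_   (A,_)→(A,0,right)
state=A head=1 tape=0[_]10_   (A,_)→(A,0,right)
state=A head=2 tape=00[1]0_   (A,1)→(B,0,right)
state=B head=3 tape=000[0]_   (B,0)→(A,_,left)
state=A head=2 tape=00[0]__   (A,0)→(B,_,right)
state=B head=3 tape=00_[_]_   (B,_)→(C,1,right)
state=C head=4 tape=00_1[_]
The non-blank tape span at halt is 00_1.

00_1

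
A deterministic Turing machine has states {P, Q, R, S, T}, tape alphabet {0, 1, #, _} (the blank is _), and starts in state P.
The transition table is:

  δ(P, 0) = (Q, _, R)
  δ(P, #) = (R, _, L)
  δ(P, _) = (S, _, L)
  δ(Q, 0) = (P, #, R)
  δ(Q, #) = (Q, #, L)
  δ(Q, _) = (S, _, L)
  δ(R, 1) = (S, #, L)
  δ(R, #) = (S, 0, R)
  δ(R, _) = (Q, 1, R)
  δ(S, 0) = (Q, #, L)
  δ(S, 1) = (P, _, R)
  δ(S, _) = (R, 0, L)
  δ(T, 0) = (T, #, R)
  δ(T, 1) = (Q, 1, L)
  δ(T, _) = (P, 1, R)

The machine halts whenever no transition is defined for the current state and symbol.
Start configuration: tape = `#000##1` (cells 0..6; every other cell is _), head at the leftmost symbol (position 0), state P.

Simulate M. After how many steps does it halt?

9

state=P head=0 tape=__[#]000##1   (P,#)→(R,_,L)
state=R head=-1 tape=_[_]_000##1   (R,_)→(Q,1,R)
state=Q head=0 tape=_1[_]000##1   (Q,_)→(S,_,L)
state=S head=-1 tape=_[1]_000##1   (S,1)→(P,_,R)
state=P head=0 tape=__[_]000##1   (P,_)→(S,_,L)
state=S head=-1 tape=_[_]_000##1   (S,_)→(R,0,L)
state=R head=-2 tape=[_]0_000##1   (R,_)→(Q,1,R)
state=Q head=-1 tape=1[0]_000##1   (Q,0)→(P,#,R)
state=P head=0 tape=1#[_]000##1   (P,_)→(S,_,L)
state=S head=-1 tape=1[#]_000##1
M halts after 9 transitions.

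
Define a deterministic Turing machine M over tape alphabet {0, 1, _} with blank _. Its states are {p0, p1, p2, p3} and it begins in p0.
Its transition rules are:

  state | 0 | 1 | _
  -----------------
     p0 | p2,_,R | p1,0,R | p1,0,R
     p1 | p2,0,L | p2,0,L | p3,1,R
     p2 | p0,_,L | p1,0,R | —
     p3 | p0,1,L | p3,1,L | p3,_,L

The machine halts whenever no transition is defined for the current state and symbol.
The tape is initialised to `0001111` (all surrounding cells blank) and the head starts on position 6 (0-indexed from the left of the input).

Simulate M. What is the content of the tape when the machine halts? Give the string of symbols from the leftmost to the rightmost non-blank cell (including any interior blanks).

0001__01

state=p0 head=6 tape=000111[1]__   (p0,1)→(p1,0,R)
state=p1 head=7 tape=0001110[_]_   (p1,_)→(p3,1,R)
state=p3 head=8 tape=00011101[_]   (p3,_)→(p3,_,L)
state=p3 head=7 tape=0001110[1]_   (p3,1)→(p3,1,L)
state=p3 head=6 tape=000111[0]1_   (p3,0)→(p0,1,L)
state=p0 head=5 tape=00011[1]11_   (p0,1)→(p1,0,R)
state=p1 head=6 tape=000110[1]1_   (p1,1)→(p2,0,L)
state=p2 head=5 tape=00011[0]01_   (p2,0)→(p0,_,L)
state=p0 head=4 tape=0001[1]_01_   (p0,1)→(p1,0,R)
state=p1 head=5 tape=00010[_]01_   (p1,_)→(p3,1,R)
state=p3 head=6 tape=000101[0]1_   (p3,0)→(p0,1,L)
state=p0 head=5 tape=00010[1]11_   (p0,1)→(p1,0,R)
state=p1 head=6 tape=000100[1]1_   (p1,1)→(p2,0,L)
state=p2 head=5 tape=00010[0]01_   (p2,0)→(p0,_,L)
state=p0 head=4 tape=0001[0]_01_   (p0,0)→(p2,_,R)
state=p2 head=5 tape=0001_[_]01_
The non-blank tape span at halt is 0001__01.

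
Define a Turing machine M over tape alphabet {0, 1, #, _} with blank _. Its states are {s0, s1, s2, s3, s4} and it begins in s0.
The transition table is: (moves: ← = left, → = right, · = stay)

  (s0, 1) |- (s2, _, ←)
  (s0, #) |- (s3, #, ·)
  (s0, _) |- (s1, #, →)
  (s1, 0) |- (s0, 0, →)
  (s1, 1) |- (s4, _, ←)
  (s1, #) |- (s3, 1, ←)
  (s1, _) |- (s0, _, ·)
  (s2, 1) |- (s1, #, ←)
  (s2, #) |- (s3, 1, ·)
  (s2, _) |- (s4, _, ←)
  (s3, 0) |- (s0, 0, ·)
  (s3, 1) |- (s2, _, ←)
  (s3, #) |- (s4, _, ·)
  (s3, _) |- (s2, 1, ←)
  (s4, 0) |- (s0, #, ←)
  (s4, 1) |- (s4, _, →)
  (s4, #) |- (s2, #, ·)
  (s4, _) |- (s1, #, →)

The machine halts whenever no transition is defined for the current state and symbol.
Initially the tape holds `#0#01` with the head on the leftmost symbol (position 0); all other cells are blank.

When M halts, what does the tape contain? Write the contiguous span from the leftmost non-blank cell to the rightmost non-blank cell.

#0#0

state=s0 head=0 tape=[#]0#01   (s0,#)→(s3,#,·)
state=s3 head=0 tape=[#]0#01   (s3,#)→(s4,_,·)
state=s4 head=0 tape=[_]0#01   (s4,_)→(s1,#,→)
state=s1 head=1 tape=#[0]#01   (s1,0)→(s0,0,→)
state=s0 head=2 tape=#0[#]01   (s0,#)→(s3,#,·)
state=s3 head=2 tape=#0[#]01   (s3,#)→(s4,_,·)
state=s4 head=2 tape=#0[_]01   (s4,_)→(s1,#,→)
state=s1 head=3 tape=#0#[0]1   (s1,0)→(s0,0,→)
state=s0 head=4 tape=#0#0[1]   (s0,1)→(s2,_,←)
state=s2 head=3 tape=#0#[0]_
The non-blank tape span at halt is #0#0.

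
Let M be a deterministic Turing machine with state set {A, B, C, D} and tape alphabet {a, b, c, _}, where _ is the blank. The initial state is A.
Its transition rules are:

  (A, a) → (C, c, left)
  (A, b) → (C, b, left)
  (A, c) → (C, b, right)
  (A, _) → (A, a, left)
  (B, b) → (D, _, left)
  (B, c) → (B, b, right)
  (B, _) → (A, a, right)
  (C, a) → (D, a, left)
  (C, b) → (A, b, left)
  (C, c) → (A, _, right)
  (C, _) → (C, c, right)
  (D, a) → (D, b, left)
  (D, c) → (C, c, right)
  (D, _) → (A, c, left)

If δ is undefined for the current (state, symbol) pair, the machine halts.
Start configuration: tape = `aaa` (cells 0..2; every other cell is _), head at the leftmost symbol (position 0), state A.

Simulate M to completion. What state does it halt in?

A | _[a]aa_   read a → write c, move left, go to C
C | [_]caa_   read _ → write c, move right, go to C
C | c[c]aa_   read c → write _, move right, go to A
A | c_[a]a_   read a → write c, move left, go to C
C | c[_]ca_   read _ → write c, move right, go to C
C | cc[c]a_   read c → write _, move right, go to A
A | cc_[a]_   read a → write c, move left, go to C
C | cc[_]c_   read _ → write c, move right, go to C
C | ccc[c]_   read c → write _, move right, go to A
A | ccc_[_]   read _ → write a, move left, go to A
A | ccc[_]a   read _ → write a, move left, go to A
A | cc[c]aa   read c → write b, move right, go to C
C | ccb[a]a   read a → write a, move left, go to D
D | cc[b]aa
No transition is defined for (D, b); M halts in state D.

D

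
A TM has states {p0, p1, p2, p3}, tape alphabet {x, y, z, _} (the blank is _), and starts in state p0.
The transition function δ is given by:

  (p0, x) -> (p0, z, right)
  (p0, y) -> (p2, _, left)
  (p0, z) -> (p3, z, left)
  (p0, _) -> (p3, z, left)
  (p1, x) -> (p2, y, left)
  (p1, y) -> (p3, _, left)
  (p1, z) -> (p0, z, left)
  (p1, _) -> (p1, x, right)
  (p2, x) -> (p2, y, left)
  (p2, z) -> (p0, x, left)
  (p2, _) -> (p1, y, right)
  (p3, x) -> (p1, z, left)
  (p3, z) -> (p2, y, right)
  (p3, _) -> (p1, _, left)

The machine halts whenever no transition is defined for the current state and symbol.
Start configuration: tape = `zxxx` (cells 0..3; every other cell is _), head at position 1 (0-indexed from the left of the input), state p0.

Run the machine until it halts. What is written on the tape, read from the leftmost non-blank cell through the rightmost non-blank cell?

state=p0 head=1 tape=_z[x]xx_   (p0,x)→(p0,z,right)
state=p0 head=2 tape=_zz[x]x_   (p0,x)→(p0,z,right)
state=p0 head=3 tape=_zzz[x]_   (p0,x)→(p0,z,right)
state=p0 head=4 tape=_zzzz[_]   (p0,_)→(p3,z,left)
state=p3 head=3 tape=_zzz[z]z   (p3,z)→(p2,y,right)
state=p2 head=4 tape=_zzzy[z]   (p2,z)→(p0,x,left)
state=p0 head=3 tape=_zzz[y]x   (p0,y)→(p2,_,left)
state=p2 head=2 tape=_zz[z]_x   (p2,z)→(p0,x,left)
state=p0 head=1 tape=_z[z]x_x   (p0,z)→(p3,z,left)
state=p3 head=0 tape=_[z]zx_x   (p3,z)→(p2,y,right)
state=p2 head=1 tape=_y[z]x_x   (p2,z)→(p0,x,left)
state=p0 head=0 tape=_[y]xx_x   (p0,y)→(p2,_,left)
state=p2 head=-1 tape=[_]_xx_x   (p2,_)→(p1,y,right)
state=p1 head=0 tape=y[_]xx_x   (p1,_)→(p1,x,right)
state=p1 head=1 tape=yx[x]x_x   (p1,x)→(p2,y,left)
state=p2 head=0 tape=y[x]yx_x   (p2,x)→(p2,y,left)
state=p2 head=-1 tape=[y]yyx_x
The non-blank tape span at halt is yyyx_x.

yyyx_x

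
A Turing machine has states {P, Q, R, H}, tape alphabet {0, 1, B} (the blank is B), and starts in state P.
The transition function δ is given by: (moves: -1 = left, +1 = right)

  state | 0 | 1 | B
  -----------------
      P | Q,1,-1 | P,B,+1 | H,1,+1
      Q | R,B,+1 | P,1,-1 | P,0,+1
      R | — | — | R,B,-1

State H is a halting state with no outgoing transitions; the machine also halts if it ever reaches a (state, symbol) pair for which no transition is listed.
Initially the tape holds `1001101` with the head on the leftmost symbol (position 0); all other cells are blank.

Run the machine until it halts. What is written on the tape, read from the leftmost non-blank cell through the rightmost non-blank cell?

state=P head=0 tape=[1]001101BB   (P,1)→(P,B,+1)
state=P head=1 tape=B[0]01101BB   (P,0)→(Q,1,-1)
state=Q head=0 tape=[B]101101BB   (Q,B)→(P,0,+1)
state=P head=1 tape=0[1]01101BB   (P,1)→(P,B,+1)
state=P head=2 tape=0B[0]1101BB   (P,0)→(Q,1,-1)
state=Q head=1 tape=0[B]11101BB   (Q,B)→(P,0,+1)
state=P head=2 tape=00[1]1101BB   (P,1)→(P,B,+1)
state=P head=3 tape=00B[1]101BB   (P,1)→(P,B,+1)
state=P head=4 tape=00BB[1]01BB   (P,1)→(P,B,+1)
state=P head=5 tape=00BBB[0]1BB   (P,0)→(Q,1,-1)
state=Q head=4 tape=00BB[B]11BB   (Q,B)→(P,0,+1)
state=P head=5 tape=00BB0[1]1BB   (P,1)→(P,B,+1)
state=P head=6 tape=00BB0B[1]BB   (P,1)→(P,B,+1)
state=P head=7 tape=00BB0BB[B]B   (P,B)→(H,1,+1)
state=H head=8 tape=00BB0BB1[B]
The non-blank tape span at halt is 00BB0BB1.

00BB0BB1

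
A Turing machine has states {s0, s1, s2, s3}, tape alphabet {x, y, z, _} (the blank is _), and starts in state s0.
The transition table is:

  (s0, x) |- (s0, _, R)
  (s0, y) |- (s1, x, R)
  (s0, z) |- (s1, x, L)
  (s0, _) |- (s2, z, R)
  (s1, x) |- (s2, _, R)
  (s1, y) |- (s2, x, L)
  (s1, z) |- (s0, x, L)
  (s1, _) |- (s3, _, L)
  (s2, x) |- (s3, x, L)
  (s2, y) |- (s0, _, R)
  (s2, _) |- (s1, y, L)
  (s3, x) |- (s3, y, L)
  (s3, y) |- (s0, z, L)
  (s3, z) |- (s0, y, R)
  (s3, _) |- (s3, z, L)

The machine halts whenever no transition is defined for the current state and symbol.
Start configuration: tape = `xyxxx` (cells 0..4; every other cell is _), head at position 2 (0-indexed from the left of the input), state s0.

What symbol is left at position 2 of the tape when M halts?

state=s0 head=2 tape=xy[x]xx___   (s0,x)→(s0,_,R)
state=s0 head=3 tape=xy_[x]x___   (s0,x)→(s0,_,R)
state=s0 head=4 tape=xy__[x]___   (s0,x)→(s0,_,R)
state=s0 head=5 tape=xy___[_]__   (s0,_)→(s2,z,R)
state=s2 head=6 tape=xy___z[_]_   (s2,_)→(s1,y,L)
state=s1 head=5 tape=xy___[z]y_   (s1,z)→(s0,x,L)
state=s0 head=4 tape=xy__[_]xy_   (s0,_)→(s2,z,R)
state=s2 head=5 tape=xy__z[x]y_   (s2,x)→(s3,x,L)
state=s3 head=4 tape=xy__[z]xy_   (s3,z)→(s0,y,R)
state=s0 head=5 tape=xy__y[x]y_   (s0,x)→(s0,_,R)
state=s0 head=6 tape=xy__y_[y]_   (s0,y)→(s1,x,R)
state=s1 head=7 tape=xy__y_x[_]   (s1,_)→(s3,_,L)
state=s3 head=6 tape=xy__y_[x]_   (s3,x)→(s3,y,L)
state=s3 head=5 tape=xy__y[_]y_   (s3,_)→(s3,z,L)
state=s3 head=4 tape=xy__[y]zy_   (s3,y)→(s0,z,L)
state=s0 head=3 tape=xy_[_]zzy_   (s0,_)→(s2,z,R)
state=s2 head=4 tape=xy_z[z]zy_
Cell 2 holds _ when M halts.

_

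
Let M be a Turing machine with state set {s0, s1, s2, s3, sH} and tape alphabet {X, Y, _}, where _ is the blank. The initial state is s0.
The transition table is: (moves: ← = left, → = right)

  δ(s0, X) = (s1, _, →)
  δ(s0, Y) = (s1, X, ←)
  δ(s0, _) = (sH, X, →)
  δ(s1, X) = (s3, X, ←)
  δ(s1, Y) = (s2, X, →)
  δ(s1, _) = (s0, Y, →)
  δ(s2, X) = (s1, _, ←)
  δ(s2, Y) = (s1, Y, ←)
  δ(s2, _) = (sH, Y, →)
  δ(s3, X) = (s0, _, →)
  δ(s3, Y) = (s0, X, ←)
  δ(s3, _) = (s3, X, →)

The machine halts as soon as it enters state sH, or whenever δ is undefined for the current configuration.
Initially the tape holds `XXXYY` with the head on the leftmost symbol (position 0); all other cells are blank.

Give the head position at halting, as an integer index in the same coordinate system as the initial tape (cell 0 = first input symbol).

7

state=s0 head=0 tape=[X]XXYY___   (s0,X)→(s1,_,→)
state=s1 head=1 tape=_[X]XYY___   (s1,X)→(s3,X,←)
state=s3 head=0 tape=[_]XXYY___   (s3,_)→(s3,X,→)
state=s3 head=1 tape=X[X]XYY___   (s3,X)→(s0,_,→)
state=s0 head=2 tape=X_[X]YY___   (s0,X)→(s1,_,→)
state=s1 head=3 tape=X__[Y]Y___   (s1,Y)→(s2,X,→)
state=s2 head=4 tape=X__X[Y]___   (s2,Y)→(s1,Y,←)
state=s1 head=3 tape=X__[X]Y___   (s1,X)→(s3,X,←)
state=s3 head=2 tape=X_[_]XY___   (s3,_)→(s3,X,→)
state=s3 head=3 tape=X_X[X]Y___   (s3,X)→(s0,_,→)
state=s0 head=4 tape=X_X_[Y]___   (s0,Y)→(s1,X,←)
state=s1 head=3 tape=X_X[_]X___   (s1,_)→(s0,Y,→)
state=s0 head=4 tape=X_XY[X]___   (s0,X)→(s1,_,→)
state=s1 head=5 tape=X_XY_[_]__   (s1,_)→(s0,Y,→)
state=s0 head=6 tape=X_XY_Y[_]_   (s0,_)→(sH,X,→)
state=sH head=7 tape=X_XY_YX[_]
At halt the head is at cell 7.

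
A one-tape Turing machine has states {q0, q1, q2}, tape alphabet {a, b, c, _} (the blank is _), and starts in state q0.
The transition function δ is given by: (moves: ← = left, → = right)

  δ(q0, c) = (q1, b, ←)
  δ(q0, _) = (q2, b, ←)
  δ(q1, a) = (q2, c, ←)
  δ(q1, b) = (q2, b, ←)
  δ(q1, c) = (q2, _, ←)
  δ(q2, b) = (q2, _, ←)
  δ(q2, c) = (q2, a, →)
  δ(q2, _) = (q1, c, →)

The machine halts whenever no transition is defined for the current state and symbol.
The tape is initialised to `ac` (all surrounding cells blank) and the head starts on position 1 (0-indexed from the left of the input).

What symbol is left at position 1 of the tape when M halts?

q0 | _a[c]   read c → write b, move ←, go to q1
q1 | _[a]b   read a → write c, move ←, go to q2
q2 | [_]cb   read _ → write c, move →, go to q1
q1 | c[c]b   read c → write _, move ←, go to q2
q2 | [c]_b   read c → write a, move →, go to q2
q2 | a[_]b   read _ → write c, move →, go to q1
q1 | ac[b]   read b → write b, move ←, go to q2
q2 | a[c]b   read c → write a, move →, go to q2
q2 | aa[b]   read b → write _, move ←, go to q2
q2 | a[a]_
Cell 1 holds _ when M halts.

_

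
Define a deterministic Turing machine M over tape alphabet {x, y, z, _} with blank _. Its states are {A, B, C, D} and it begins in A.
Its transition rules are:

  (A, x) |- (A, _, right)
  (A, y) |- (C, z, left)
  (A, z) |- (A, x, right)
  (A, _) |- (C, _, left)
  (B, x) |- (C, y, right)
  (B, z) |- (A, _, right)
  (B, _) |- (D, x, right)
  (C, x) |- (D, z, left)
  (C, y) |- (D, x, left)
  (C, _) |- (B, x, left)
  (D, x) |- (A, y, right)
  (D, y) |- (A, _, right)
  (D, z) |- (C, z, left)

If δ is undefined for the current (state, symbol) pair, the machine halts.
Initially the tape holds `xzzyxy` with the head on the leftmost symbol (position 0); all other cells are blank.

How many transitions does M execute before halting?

26

state=A head=0 tape=[x]zzyxy_   (A,x)→(A,_,right)
state=A head=1 tape=_[z]zyxy_   (A,z)→(A,x,right)
state=A head=2 tape=_x[z]yxy_   (A,z)→(A,x,right)
state=A head=3 tape=_xx[y]xy_   (A,y)→(C,z,left)
state=C head=2 tape=_x[x]zxy_   (C,x)→(D,z,left)
state=D head=1 tape=_[x]zzxy_   (D,x)→(A,y,right)
state=A head=2 tape=_y[z]zxy_   (A,z)→(A,x,right)
state=A head=3 tape=_yx[z]xy_   (A,z)→(A,x,right)
state=A head=4 tape=_yxx[x]y_   (A,x)→(A,_,right)
state=A head=5 tape=_yxx_[y]_   (A,y)→(C,z,left)
state=C head=4 tape=_yxx[_]z_   (C,_)→(B,x,left)
state=B head=3 tape=_yx[x]xz_   (B,x)→(C,y,right)
state=C head=4 tape=_yxy[x]z_   (C,x)→(D,z,left)
state=D head=3 tape=_yx[y]zz_   (D,y)→(A,_,right)
state=A head=4 tape=_yx_[z]z_   (A,z)→(A,x,right)
state=A head=5 tape=_yx_x[z]_   (A,z)→(A,x,right)
state=A head=6 tape=_yx_xx[_]   (A,_)→(C,_,left)
state=C head=5 tape=_yx_x[x]_   (C,x)→(D,z,left)
state=D head=4 tape=_yx_[x]z_   (D,x)→(A,y,right)
state=A head=5 tape=_yx_y[z]_   (A,z)→(A,x,right)
state=A head=6 tape=_yx_yx[_]   (A,_)→(C,_,left)
state=C head=5 tape=_yx_y[x]_   (C,x)→(D,z,left)
state=D head=4 tape=_yx_[y]z_   (D,y)→(A,_,right)
state=A head=5 tape=_yx__[z]_   (A,z)→(A,x,right)
state=A head=6 tape=_yx__x[_]   (A,_)→(C,_,left)
state=C head=5 tape=_yx__[x]_   (C,x)→(D,z,left)
state=D head=4 tape=_yx_[_]z_
M halts after 26 transitions.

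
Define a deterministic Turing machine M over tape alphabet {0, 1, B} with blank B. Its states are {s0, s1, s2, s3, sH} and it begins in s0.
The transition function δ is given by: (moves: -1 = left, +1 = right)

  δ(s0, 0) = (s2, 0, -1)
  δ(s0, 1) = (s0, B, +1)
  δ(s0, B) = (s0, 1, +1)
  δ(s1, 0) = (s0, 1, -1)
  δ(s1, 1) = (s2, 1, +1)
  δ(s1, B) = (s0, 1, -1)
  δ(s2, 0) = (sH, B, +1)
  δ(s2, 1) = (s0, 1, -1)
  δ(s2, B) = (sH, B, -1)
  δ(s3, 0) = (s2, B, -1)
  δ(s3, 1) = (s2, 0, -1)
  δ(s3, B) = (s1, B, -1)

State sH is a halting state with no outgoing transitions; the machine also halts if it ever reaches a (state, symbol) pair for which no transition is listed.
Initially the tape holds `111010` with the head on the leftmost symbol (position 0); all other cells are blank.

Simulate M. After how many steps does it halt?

5

s0 | [1]11010   read 1 → write B, move +1, go to s0
s0 | B[1]1010   read 1 → write B, move +1, go to s0
s0 | BB[1]010   read 1 → write B, move +1, go to s0
s0 | BBB[0]10   read 0 → write 0, move -1, go to s2
s2 | BB[B]010   read B → write B, move -1, go to sH
sH | B[B]B010
M halts after 5 transitions.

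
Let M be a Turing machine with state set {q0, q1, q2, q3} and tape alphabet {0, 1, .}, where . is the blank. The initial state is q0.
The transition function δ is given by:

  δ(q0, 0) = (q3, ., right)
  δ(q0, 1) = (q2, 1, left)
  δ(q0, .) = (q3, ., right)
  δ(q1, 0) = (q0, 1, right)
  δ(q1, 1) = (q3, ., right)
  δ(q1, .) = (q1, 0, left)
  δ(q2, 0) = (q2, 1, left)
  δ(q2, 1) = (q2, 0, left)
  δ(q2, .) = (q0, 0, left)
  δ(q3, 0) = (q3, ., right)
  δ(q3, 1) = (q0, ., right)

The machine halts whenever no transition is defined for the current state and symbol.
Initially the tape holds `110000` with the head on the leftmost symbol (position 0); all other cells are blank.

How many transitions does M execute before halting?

14

q0 | ..[1]10000.   read 1 → write 1, move left, go to q2
q2 | .[.]110000.   read . → write 0, move left, go to q0
q0 | [.]0110000.   read . → write ., move right, go to q3
q3 | .[0]110000.   read 0 → write ., move right, go to q3
q3 | ..[1]10000.   read 1 → write ., move right, go to q0
q0 | ...[1]0000.   read 1 → write 1, move left, go to q2
q2 | ..[.]10000.   read . → write 0, move left, go to q0
q0 | .[.]010000.   read . → write ., move right, go to q3
q3 | ..[0]10000.   read 0 → write ., move right, go to q3
q3 | ...[1]0000.   read 1 → write ., move right, go to q0
q0 | ....[0]000.   read 0 → write ., move right, go to q3
q3 | .....[0]00.   read 0 → write ., move right, go to q3
q3 | ......[0]0.   read 0 → write ., move right, go to q3
q3 | .......[0].   read 0 → write ., move right, go to q3
q3 | ........[.]
M halts after 14 transitions.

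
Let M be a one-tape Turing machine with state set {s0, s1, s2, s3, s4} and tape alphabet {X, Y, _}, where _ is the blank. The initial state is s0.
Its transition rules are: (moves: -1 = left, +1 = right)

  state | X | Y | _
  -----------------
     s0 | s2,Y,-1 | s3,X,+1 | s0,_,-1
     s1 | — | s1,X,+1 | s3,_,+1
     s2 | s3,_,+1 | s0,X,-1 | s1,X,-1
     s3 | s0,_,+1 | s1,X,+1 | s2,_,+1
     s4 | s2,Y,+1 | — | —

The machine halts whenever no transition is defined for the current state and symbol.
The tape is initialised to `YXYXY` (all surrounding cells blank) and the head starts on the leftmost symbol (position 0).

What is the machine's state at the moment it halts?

s1

s0 | [Y]XYXY___   read Y → write X, move +1, go to s3
s3 | X[X]YXY___   read X → write _, move +1, go to s0
s0 | X_[Y]XY___   read Y → write X, move +1, go to s3
s3 | X_X[X]Y___   read X → write _, move +1, go to s0
s0 | X_X_[Y]___   read Y → write X, move +1, go to s3
s3 | X_X_X[_]__   read _ → write _, move +1, go to s2
s2 | X_X_X_[_]_   read _ → write X, move -1, go to s1
s1 | X_X_X[_]X_   read _ → write _, move +1, go to s3
s3 | X_X_X_[X]_   read X → write _, move +1, go to s0
s0 | X_X_X__[_]   read _ → write _, move -1, go to s0
s0 | X_X_X_[_]_   read _ → write _, move -1, go to s0
s0 | X_X_X[_]__   read _ → write _, move -1, go to s0
s0 | X_X_[X]___   read X → write Y, move -1, go to s2
s2 | X_X[_]Y___   read _ → write X, move -1, go to s1
s1 | X_[X]XY___
No transition is defined for (s1, X); M halts in state s1.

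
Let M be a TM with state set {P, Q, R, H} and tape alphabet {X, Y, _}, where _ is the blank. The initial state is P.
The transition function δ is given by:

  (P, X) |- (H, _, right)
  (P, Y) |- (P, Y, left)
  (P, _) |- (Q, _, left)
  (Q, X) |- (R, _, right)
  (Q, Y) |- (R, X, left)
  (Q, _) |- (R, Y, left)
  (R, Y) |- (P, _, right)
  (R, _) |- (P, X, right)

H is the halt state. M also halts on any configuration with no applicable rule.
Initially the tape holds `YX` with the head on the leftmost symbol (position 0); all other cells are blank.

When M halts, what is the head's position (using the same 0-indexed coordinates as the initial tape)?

-2

P | ___[Y]X   read Y → write Y, move left, go to P
P | __[_]YX   read _ → write _, move left, go to Q
Q | _[_]_YX   read _ → write Y, move left, go to R
R | [_]Y_YX   read _ → write X, move right, go to P
P | X[Y]_YX   read Y → write Y, move left, go to P
P | [X]Y_YX   read X → write _, move right, go to H
H | _[Y]_YX
At halt the head is at cell -2.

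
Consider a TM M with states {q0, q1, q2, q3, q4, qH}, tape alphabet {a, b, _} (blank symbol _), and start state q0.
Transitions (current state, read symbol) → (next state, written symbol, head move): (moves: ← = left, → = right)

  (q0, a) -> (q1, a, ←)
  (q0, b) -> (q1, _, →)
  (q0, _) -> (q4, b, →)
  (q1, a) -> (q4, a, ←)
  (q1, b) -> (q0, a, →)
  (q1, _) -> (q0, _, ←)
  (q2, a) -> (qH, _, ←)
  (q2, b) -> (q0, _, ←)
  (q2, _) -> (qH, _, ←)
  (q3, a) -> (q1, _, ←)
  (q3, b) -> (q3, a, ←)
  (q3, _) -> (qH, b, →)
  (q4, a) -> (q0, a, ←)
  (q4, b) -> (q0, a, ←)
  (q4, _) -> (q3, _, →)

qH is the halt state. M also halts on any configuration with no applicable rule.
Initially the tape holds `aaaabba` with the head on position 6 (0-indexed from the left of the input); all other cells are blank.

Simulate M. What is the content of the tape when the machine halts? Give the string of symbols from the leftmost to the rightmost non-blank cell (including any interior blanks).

q0 | __aaaabb[a]   read a → write a, move ←, go to q1
q1 | __aaaab[b]a   read b → write a, move →, go to q0
q0 | __aaaaba[a]   read a → write a, move ←, go to q1
q1 | __aaaab[a]a   read a → write a, move ←, go to q4
q4 | __aaaa[b]aa   read b → write a, move ←, go to q0
q0 | __aaa[a]aaa   read a → write a, move ←, go to q1
q1 | __aa[a]aaaa   read a → write a, move ←, go to q4
q4 | __a[a]aaaaa   read a → write a, move ←, go to q0
q0 | __[a]aaaaaa   read a → write a, move ←, go to q1
q1 | _[_]aaaaaaa   read _ → write _, move ←, go to q0
q0 | [_]_aaaaaaa   read _ → write b, move →, go to q4
q4 | b[_]aaaaaaa   read _ → write _, move →, go to q3
q3 | b_[a]aaaaaa   read a → write _, move ←, go to q1
q1 | b[_]_aaaaaa   read _ → write _, move ←, go to q0
q0 | [b]__aaaaaa   read b → write _, move →, go to q1
q1 | _[_]_aaaaaa   read _ → write _, move ←, go to q0
q0 | [_]__aaaaaa   read _ → write b, move →, go to q4
q4 | b[_]_aaaaaa   read _ → write _, move →, go to q3
q3 | b_[_]aaaaaa   read _ → write b, move →, go to qH
qH | b_b[a]aaaaa
The non-blank tape span at halt is b_baaaaaa.

b_baaaaaa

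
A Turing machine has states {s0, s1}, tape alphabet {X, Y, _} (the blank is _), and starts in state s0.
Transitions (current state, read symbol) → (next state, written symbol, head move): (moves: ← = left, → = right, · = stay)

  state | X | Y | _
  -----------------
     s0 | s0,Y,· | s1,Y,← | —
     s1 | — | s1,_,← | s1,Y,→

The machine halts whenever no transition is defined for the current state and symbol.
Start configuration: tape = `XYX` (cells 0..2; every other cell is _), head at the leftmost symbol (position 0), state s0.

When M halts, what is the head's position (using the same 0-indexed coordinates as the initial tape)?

state=s0 head=0 tape=___[X]YX   (s0,X)→(s0,Y,·)
state=s0 head=0 tape=___[Y]YX   (s0,Y)→(s1,Y,←)
state=s1 head=-1 tape=__[_]YYX   (s1,_)→(s1,Y,→)
state=s1 head=0 tape=__Y[Y]YX   (s1,Y)→(s1,_,←)
state=s1 head=-1 tape=__[Y]_YX   (s1,Y)→(s1,_,←)
state=s1 head=-2 tape=_[_]__YX   (s1,_)→(s1,Y,→)
state=s1 head=-1 tape=_Y[_]_YX   (s1,_)→(s1,Y,→)
state=s1 head=0 tape=_YY[_]YX   (s1,_)→(s1,Y,→)
state=s1 head=1 tape=_YYY[Y]X   (s1,Y)→(s1,_,←)
state=s1 head=0 tape=_YY[Y]_X   (s1,Y)→(s1,_,←)
state=s1 head=-1 tape=_Y[Y]__X   (s1,Y)→(s1,_,←)
state=s1 head=-2 tape=_[Y]___X   (s1,Y)→(s1,_,←)
state=s1 head=-3 tape=[_]____X   (s1,_)→(s1,Y,→)
state=s1 head=-2 tape=Y[_]___X   (s1,_)→(s1,Y,→)
state=s1 head=-1 tape=YY[_]__X   (s1,_)→(s1,Y,→)
state=s1 head=0 tape=YYY[_]_X   (s1,_)→(s1,Y,→)
state=s1 head=1 tape=YYYY[_]X   (s1,_)→(s1,Y,→)
state=s1 head=2 tape=YYYYY[X]
At halt the head is at cell 2.

2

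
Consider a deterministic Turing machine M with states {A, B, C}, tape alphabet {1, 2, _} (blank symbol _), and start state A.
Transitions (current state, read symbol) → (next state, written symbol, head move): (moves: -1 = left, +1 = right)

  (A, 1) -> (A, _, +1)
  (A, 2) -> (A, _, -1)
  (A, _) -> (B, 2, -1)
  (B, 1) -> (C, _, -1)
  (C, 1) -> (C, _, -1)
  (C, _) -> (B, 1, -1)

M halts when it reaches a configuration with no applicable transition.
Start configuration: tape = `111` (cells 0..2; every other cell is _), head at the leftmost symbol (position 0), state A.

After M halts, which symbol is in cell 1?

_

state=A head=0 tape=[1]11_   (A,1)→(A,_,+1)
state=A head=1 tape=_[1]1_   (A,1)→(A,_,+1)
state=A head=2 tape=__[1]_   (A,1)→(A,_,+1)
state=A head=3 tape=___[_]   (A,_)→(B,2,-1)
state=B head=2 tape=__[_]2
Cell 1 holds _ when M halts.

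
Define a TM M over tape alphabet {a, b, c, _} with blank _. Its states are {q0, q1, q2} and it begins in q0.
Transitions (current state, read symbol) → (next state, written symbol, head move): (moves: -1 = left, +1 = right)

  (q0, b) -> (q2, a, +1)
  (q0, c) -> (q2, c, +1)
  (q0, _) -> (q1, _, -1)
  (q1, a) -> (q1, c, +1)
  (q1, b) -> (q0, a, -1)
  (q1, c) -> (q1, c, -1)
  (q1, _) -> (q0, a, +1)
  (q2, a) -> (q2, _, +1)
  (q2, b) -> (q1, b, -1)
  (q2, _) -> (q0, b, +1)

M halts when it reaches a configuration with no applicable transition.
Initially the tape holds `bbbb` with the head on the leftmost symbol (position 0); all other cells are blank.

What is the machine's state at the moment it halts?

q0 | _[b]bbb__   read b → write a, move +1, go to q2
q2 | _a[b]bb__   read b → write b, move -1, go to q1
q1 | _[a]bbb__   read a → write c, move +1, go to q1
q1 | _c[b]bb__   read b → write a, move -1, go to q0
q0 | _[c]abb__   read c → write c, move +1, go to q2
q2 | _c[a]bb__   read a → write _, move +1, go to q2
q2 | _c_[b]b__   read b → write b, move -1, go to q1
q1 | _c[_]bb__   read _ → write a, move +1, go to q0
q0 | _ca[b]b__   read b → write a, move +1, go to q2
q2 | _caa[b]__   read b → write b, move -1, go to q1
q1 | _ca[a]b__   read a → write c, move +1, go to q1
q1 | _cac[b]__   read b → write a, move -1, go to q0
q0 | _ca[c]a__   read c → write c, move +1, go to q2
q2 | _cac[a]__   read a → write _, move +1, go to q2
q2 | _cac_[_]_   read _ → write b, move +1, go to q0
q0 | _cac_b[_]   read _ → write _, move -1, go to q1
q1 | _cac_[b]_   read b → write a, move -1, go to q0
q0 | _cac[_]a_   read _ → write _, move -1, go to q1
q1 | _ca[c]_a_   read c → write c, move -1, go to q1
q1 | _c[a]c_a_   read a → write c, move +1, go to q1
q1 | _cc[c]_a_   read c → write c, move -1, go to q1
q1 | _c[c]c_a_   read c → write c, move -1, go to q1
q1 | _[c]cc_a_   read c → write c, move -1, go to q1
q1 | [_]ccc_a_   read _ → write a, move +1, go to q0
q0 | a[c]cc_a_   read c → write c, move +1, go to q2
q2 | ac[c]c_a_
No transition is defined for (q2, c); M halts in state q2.

q2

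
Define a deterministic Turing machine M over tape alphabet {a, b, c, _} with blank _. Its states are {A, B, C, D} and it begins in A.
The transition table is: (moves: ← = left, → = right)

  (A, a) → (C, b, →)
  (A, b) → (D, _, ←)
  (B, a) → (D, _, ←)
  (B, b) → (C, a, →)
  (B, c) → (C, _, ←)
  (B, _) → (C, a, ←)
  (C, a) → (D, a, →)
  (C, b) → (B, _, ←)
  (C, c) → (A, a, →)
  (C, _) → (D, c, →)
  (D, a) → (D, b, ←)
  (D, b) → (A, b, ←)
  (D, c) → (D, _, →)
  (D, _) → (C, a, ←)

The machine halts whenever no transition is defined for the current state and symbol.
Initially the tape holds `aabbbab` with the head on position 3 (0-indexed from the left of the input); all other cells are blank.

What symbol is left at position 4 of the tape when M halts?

_

A | aab[b]bab   read b → write _, move ←, go to D
D | aa[b]_bab   read b → write b, move ←, go to A
A | a[a]b_bab   read a → write b, move →, go to C
C | ab[b]_bab   read b → write _, move ←, go to B
B | a[b]__bab   read b → write a, move →, go to C
C | aa[_]_bab   read _ → write c, move →, go to D
D | aac[_]bab   read _ → write a, move ←, go to C
C | aa[c]abab   read c → write a, move →, go to A
A | aaa[a]bab   read a → write b, move →, go to C
C | aaab[b]ab   read b → write _, move ←, go to B
B | aaa[b]_ab   read b → write a, move →, go to C
C | aaaa[_]ab   read _ → write c, move →, go to D
D | aaaac[a]b   read a → write b, move ←, go to D
D | aaaa[c]bb   read c → write _, move →, go to D
D | aaaa_[b]b   read b → write b, move ←, go to A
A | aaaa[_]bb
Cell 4 holds _ when M halts.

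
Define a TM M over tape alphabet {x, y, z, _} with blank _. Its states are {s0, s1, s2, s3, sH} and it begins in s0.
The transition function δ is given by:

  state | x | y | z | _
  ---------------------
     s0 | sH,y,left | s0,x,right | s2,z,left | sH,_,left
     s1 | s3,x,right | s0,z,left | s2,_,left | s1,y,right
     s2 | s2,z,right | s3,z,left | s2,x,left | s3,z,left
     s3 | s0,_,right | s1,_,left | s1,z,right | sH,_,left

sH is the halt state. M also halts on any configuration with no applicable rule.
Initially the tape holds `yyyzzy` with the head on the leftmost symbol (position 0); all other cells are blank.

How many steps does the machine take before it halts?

29

state=s0 head=0 tape=___[y]yyzzy   (s0,y)→(s0,x,right)
state=s0 head=1 tape=___x[y]yzzy   (s0,y)→(s0,x,right)
state=s0 head=2 tape=___xx[y]zzy   (s0,y)→(s0,x,right)
state=s0 head=3 tape=___xxx[z]zy   (s0,z)→(s2,z,left)
state=s2 head=2 tape=___xx[x]zzy   (s2,x)→(s2,z,right)
state=s2 head=3 tape=___xxz[z]zy   (s2,z)→(s2,x,left)
state=s2 head=2 tape=___xx[z]xzy   (s2,z)→(s2,x,left)
state=s2 head=1 tape=___x[x]xxzy   (s2,x)→(s2,z,right)
state=s2 head=2 tape=___xz[x]xzy   (s2,x)→(s2,z,right)
state=s2 head=3 tape=___xzz[x]zy   (s2,x)→(s2,z,right)
state=s2 head=4 tape=___xzzz[z]y   (s2,z)→(s2,x,left)
state=s2 head=3 tape=___xzz[z]xy   (s2,z)→(s2,x,left)
state=s2 head=2 tape=___xz[z]xxy   (s2,z)→(s2,x,left)
state=s2 head=1 tape=___x[z]xxxy   (s2,z)→(s2,x,left)
state=s2 head=0 tape=___[x]xxxxy   (s2,x)→(s2,z,right)
state=s2 head=1 tape=___z[x]xxxy   (s2,x)→(s2,z,right)
state=s2 head=2 tape=___zz[x]xxy   (s2,x)→(s2,z,right)
state=s2 head=3 tape=___zzz[x]xy   (s2,x)→(s2,z,right)
state=s2 head=4 tape=___zzzz[x]y   (s2,x)→(s2,z,right)
state=s2 head=5 tape=___zzzzz[y]   (s2,y)→(s3,z,left)
state=s3 head=4 tape=___zzzz[z]z   (s3,z)→(s1,z,right)
state=s1 head=5 tape=___zzzzz[z]   (s1,z)→(s2,_,left)
state=s2 head=4 tape=___zzzz[z]_   (s2,z)→(s2,x,left)
state=s2 head=3 tape=___zzz[z]x_   (s2,z)→(s2,x,left)
state=s2 head=2 tape=___zz[z]xx_   (s2,z)→(s2,x,left)
state=s2 head=1 tape=___z[z]xxx_   (s2,z)→(s2,x,left)
state=s2 head=0 tape=___[z]xxxx_   (s2,z)→(s2,x,left)
state=s2 head=-1 tape=__[_]xxxxx_   (s2,_)→(s3,z,left)
state=s3 head=-2 tape=_[_]zxxxxx_   (s3,_)→(sH,_,left)
state=sH head=-3 tape=[_]_zxxxxx_
M halts after 29 transitions.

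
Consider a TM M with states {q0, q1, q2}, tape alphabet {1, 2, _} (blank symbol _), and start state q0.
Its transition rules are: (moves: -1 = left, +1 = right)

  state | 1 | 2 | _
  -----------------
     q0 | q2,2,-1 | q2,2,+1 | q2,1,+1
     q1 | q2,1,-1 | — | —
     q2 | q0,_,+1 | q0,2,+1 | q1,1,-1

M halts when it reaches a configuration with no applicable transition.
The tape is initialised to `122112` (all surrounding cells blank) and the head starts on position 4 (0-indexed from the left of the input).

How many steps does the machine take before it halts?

16

q0 | 1221[1]2____   read 1 → write 2, move -1, go to q2
q2 | 122[1]22____   read 1 → write _, move +1, go to q0
q0 | 122_[2]2____   read 2 → write 2, move +1, go to q2
q2 | 122_2[2]____   read 2 → write 2, move +1, go to q0
q0 | 122_22[_]___   read _ → write 1, move +1, go to q2
q2 | 122_221[_]__   read _ → write 1, move -1, go to q1
q1 | 122_22[1]1__   read 1 → write 1, move -1, go to q2
q2 | 122_2[2]11__   read 2 → write 2, move +1, go to q0
q0 | 122_22[1]1__   read 1 → write 2, move -1, go to q2
q2 | 122_2[2]21__   read 2 → write 2, move +1, go to q0
q0 | 122_22[2]1__   read 2 → write 2, move +1, go to q2
q2 | 122_222[1]__   read 1 → write _, move +1, go to q0
q0 | 122_222_[_]_   read _ → write 1, move +1, go to q2
q2 | 122_222_1[_]   read _ → write 1, move -1, go to q1
q1 | 122_222_[1]1   read 1 → write 1, move -1, go to q2
q2 | 122_222[_]11   read _ → write 1, move -1, go to q1
q1 | 122_22[2]111
M halts after 16 transitions.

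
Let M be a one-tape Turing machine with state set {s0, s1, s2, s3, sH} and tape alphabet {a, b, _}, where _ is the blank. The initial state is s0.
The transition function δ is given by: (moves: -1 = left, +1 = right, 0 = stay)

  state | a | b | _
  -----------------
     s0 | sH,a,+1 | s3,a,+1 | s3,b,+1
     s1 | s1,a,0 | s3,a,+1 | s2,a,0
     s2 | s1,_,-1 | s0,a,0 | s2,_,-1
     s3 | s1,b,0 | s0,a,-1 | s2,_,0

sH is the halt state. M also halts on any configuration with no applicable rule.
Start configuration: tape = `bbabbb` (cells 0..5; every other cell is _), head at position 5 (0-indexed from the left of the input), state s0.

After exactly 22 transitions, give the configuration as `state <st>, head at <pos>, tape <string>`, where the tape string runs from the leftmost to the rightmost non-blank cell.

state s1, head at 2, tape bba

s0 | bbabb[b]_   read b → write a, move +1, go to s3
s3 | bbabba[_]   read _ → write _, move 0, go to s2
s2 | bbabba[_]   read _ → write _, move -1, go to s2
s2 | bbabb[a]_   read a → write _, move -1, go to s1
s1 | bbab[b]__   read b → write a, move +1, go to s3
s3 | bbaba[_]_   read _ → write _, move 0, go to s2
s2 | bbaba[_]_   read _ → write _, move -1, go to s2
s2 | bbab[a]__   read a → write _, move -1, go to s1
s1 | bba[b]___   read b → write a, move +1, go to s3
s3 | bbaa[_]__   read _ → write _, move 0, go to s2
s2 | bbaa[_]__   read _ → write _, move -1, go to s2
s2 | bba[a]___   read a → write _, move -1, go to s1
s1 | bb[a]____   read a → write a, move 0, go to s1
s1 | bb[a]____   read a → write a, move 0, go to s1
s1 | bb[a]____   read a → write a, move 0, go to s1
s1 | bb[a]____   read a → write a, move 0, go to s1
s1 | bb[a]____   read a → write a, move 0, go to s1
s1 | bb[a]____   read a → write a, move 0, go to s1
s1 | bb[a]____   read a → write a, move 0, go to s1
s1 | bb[a]____   read a → write a, move 0, go to s1
s1 | bb[a]____   read a → write a, move 0, go to s1
s1 | bb[a]____   read a → write a, move 0, go to s1
s1 | bb[a]____
After 22 steps: state s1, head at 2, tape bba.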